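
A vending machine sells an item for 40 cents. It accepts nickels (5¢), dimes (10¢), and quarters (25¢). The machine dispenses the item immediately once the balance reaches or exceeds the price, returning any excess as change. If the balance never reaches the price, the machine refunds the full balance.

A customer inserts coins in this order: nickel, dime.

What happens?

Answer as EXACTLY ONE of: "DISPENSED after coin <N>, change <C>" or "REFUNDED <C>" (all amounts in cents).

Answer: REFUNDED 15

Derivation:
Price: 40¢
Coin 1 (nickel, 5¢): balance = 5¢
Coin 2 (dime, 10¢): balance = 15¢
All coins inserted, balance 15¢ < price 40¢ → REFUND 15¢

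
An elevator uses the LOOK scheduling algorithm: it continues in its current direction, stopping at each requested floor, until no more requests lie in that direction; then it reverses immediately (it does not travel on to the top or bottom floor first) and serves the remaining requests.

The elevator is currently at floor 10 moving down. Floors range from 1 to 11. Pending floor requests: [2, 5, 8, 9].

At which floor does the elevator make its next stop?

Answer: 9

Derivation:
Current floor: 10, direction: down
Requests above: []
Requests below: [2, 5, 8, 9]
Moving down and requests lie below → nearest below is max([2, 5, 8, 9]) = 9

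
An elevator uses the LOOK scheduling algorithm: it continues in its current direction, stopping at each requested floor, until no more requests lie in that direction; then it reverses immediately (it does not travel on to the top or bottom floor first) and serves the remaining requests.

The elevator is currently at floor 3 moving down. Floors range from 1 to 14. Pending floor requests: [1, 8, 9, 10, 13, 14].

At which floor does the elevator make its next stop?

Current floor: 3, direction: down
Requests above: [8, 9, 10, 13, 14]
Requests below: [1]
Moving down and requests lie below → nearest below is max([1]) = 1

Answer: 1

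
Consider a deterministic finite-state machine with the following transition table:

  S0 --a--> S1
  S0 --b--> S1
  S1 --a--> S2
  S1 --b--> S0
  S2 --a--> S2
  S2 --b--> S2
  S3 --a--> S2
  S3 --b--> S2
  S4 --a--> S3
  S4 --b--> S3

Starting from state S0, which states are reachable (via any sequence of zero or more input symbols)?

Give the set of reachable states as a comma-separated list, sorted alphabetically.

Answer: S0, S1, S2

Derivation:
BFS from S0:
  visit S0: S0--a-->S1 (new), S0--b-->S1 (seen)
  visit S1: S1--a-->S2 (new), S1--b-->S0 (seen)
  visit S2: S2--a-->S2 (seen), S2--b-->S2 (seen)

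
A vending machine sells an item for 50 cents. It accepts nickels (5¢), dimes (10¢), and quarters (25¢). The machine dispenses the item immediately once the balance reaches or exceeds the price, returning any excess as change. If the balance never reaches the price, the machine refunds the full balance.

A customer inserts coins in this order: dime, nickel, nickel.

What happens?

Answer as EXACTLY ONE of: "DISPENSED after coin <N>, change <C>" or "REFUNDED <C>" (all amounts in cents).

Answer: REFUNDED 20

Derivation:
Price: 50¢
Coin 1 (dime, 10¢): balance = 10¢
Coin 2 (nickel, 5¢): balance = 15¢
Coin 3 (nickel, 5¢): balance = 20¢
All coins inserted, balance 20¢ < price 50¢ → REFUND 20¢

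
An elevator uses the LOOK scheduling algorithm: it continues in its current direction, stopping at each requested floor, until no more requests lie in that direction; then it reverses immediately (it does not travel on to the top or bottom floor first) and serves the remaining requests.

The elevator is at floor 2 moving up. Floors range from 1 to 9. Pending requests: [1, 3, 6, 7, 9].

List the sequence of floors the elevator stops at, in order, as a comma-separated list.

Answer: 3, 6, 7, 9, 1

Derivation:
Current: 2, moving UP
Serve above first (ascending): [3, 6, 7, 9]
Then reverse, serve below (descending): [1]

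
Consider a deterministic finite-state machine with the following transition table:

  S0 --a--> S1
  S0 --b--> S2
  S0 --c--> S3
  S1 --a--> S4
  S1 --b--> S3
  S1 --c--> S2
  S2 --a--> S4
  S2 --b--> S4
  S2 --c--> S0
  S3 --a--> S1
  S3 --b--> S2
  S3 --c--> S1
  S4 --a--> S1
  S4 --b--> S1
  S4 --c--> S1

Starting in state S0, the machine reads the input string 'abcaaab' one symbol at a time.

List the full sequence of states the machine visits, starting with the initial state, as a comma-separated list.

Answer: S0, S1, S3, S1, S4, S1, S4, S1

Derivation:
Start: S0
  read 'a': S0 --a--> S1
  read 'b': S1 --b--> S3
  read 'c': S3 --c--> S1
  read 'a': S1 --a--> S4
  read 'a': S4 --a--> S1
  read 'a': S1 --a--> S4
  read 'b': S4 --b--> S1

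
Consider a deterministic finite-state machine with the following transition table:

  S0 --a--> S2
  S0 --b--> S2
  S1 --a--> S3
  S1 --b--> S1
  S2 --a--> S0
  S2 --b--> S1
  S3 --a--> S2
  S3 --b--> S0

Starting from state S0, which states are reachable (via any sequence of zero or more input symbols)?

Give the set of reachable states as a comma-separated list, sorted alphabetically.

BFS from S0:
  visit S0: S0--a-->S2 (new), S0--b-->S2 (seen)
  visit S2: S2--a-->S0 (seen), S2--b-->S1 (new)
  visit S1: S1--a-->S3 (new), S1--b-->S1 (seen)
  visit S3: S3--a-->S2 (seen), S3--b-->S0 (seen)

Answer: S0, S1, S2, S3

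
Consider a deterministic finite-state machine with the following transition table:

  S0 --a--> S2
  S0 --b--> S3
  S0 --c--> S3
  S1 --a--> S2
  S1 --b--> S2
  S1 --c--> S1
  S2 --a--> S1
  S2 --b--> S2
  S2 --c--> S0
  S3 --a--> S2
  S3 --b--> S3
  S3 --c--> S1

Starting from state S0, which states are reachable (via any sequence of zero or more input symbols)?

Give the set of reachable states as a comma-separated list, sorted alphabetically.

Answer: S0, S1, S2, S3

Derivation:
BFS from S0:
  visit S0: S0--a-->S2 (new), S0--b-->S3 (new), S0--c-->S3 (seen)
  visit S2: S2--a-->S1 (new), S2--b-->S2 (seen), S2--c-->S0 (seen)
  visit S3: S3--a-->S2 (seen), S3--b-->S3 (seen), S3--c-->S1 (seen)
  visit S1: S1--a-->S2 (seen), S1--b-->S2 (seen), S1--c-->S1 (seen)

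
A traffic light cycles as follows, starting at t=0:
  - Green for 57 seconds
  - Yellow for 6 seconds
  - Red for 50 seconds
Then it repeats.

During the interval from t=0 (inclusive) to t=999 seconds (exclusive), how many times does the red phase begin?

Cycle = 57+6+50 = 113s
red phase starts at t = k*113 + 63 for k=0,1,2,...
Need k*113+63 < 999 → k < 8.283
k ∈ {0, ..., 8} → 9 starts

Answer: 9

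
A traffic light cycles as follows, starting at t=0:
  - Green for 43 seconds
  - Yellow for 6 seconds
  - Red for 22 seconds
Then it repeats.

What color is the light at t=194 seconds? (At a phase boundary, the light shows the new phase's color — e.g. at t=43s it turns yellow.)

Cycle length = 43 + 6 + 22 = 71s
t = 194, phase_t = 194 mod 71 = 52
52 >= 49 → RED

Answer: red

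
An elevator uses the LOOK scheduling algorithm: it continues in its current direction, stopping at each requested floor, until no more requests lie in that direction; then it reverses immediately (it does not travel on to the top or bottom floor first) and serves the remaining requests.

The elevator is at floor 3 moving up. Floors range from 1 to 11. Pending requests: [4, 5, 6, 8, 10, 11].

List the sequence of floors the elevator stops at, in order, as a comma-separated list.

Current: 3, moving UP
Serve above first (ascending): [4, 5, 6, 8, 10, 11]
Then reverse, serve below (descending): []

Answer: 4, 5, 6, 8, 10, 11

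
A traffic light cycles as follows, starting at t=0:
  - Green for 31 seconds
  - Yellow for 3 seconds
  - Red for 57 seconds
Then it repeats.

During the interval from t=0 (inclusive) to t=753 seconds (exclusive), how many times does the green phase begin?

Answer: 9

Derivation:
Cycle = 31+3+57 = 91s
green phase starts at t = k*91 + 0 for k=0,1,2,...
Need k*91+0 < 753 → k < 8.275
k ∈ {0, ..., 8} → 9 starts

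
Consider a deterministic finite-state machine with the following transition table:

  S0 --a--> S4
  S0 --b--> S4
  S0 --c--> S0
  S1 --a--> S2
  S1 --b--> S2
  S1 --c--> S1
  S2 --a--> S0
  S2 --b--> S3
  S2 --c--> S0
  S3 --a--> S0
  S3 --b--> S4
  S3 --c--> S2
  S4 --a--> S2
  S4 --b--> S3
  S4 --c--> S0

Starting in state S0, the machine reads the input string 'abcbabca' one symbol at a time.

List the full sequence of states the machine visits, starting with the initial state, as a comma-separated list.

Answer: S0, S4, S3, S2, S3, S0, S4, S0, S4

Derivation:
Start: S0
  read 'a': S0 --a--> S4
  read 'b': S4 --b--> S3
  read 'c': S3 --c--> S2
  read 'b': S2 --b--> S3
  read 'a': S3 --a--> S0
  read 'b': S0 --b--> S4
  read 'c': S4 --c--> S0
  read 'a': S0 --a--> S4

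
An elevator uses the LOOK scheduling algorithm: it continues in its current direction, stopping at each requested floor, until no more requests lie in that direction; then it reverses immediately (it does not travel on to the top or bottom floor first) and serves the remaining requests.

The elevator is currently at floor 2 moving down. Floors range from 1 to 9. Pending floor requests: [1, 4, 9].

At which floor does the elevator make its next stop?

Current floor: 2, direction: down
Requests above: [4, 9]
Requests below: [1]
Moving down and requests lie below → nearest below is max([1]) = 1

Answer: 1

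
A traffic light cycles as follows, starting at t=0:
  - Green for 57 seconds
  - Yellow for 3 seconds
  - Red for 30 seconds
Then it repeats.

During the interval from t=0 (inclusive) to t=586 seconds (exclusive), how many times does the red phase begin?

Answer: 6

Derivation:
Cycle = 57+3+30 = 90s
red phase starts at t = k*90 + 60 for k=0,1,2,...
Need k*90+60 < 586 → k < 5.844
k ∈ {0, ..., 5} → 6 starts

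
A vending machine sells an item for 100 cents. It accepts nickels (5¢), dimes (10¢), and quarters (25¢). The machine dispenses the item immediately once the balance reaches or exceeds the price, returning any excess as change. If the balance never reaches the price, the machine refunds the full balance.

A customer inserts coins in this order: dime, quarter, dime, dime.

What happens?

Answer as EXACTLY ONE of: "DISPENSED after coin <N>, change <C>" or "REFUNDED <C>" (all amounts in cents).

Price: 100¢
Coin 1 (dime, 10¢): balance = 10¢
Coin 2 (quarter, 25¢): balance = 35¢
Coin 3 (dime, 10¢): balance = 45¢
Coin 4 (dime, 10¢): balance = 55¢
All coins inserted, balance 55¢ < price 100¢ → REFUND 55¢

Answer: REFUNDED 55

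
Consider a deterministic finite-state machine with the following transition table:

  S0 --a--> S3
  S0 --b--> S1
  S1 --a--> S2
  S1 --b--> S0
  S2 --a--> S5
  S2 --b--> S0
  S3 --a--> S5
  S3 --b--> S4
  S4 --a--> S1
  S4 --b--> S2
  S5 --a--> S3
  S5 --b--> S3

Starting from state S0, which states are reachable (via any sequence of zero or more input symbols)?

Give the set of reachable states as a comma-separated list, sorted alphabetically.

BFS from S0:
  visit S0: S0--a-->S3 (new), S0--b-->S1 (new)
  visit S3: S3--a-->S5 (new), S3--b-->S4 (new)
  visit S1: S1--a-->S2 (new), S1--b-->S0 (seen)
  visit S5: S5--a-->S3 (seen), S5--b-->S3 (seen)
  visit S4: S4--a-->S1 (seen), S4--b-->S2 (seen)
  visit S2: S2--a-->S5 (seen), S2--b-->S0 (seen)

Answer: S0, S1, S2, S3, S4, S5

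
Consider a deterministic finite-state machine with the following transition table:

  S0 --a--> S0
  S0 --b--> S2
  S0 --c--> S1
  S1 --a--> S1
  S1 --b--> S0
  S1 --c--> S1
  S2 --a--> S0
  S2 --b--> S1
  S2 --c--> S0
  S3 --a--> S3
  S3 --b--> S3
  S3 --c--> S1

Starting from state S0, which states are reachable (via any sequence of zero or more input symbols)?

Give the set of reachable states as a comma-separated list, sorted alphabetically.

BFS from S0:
  visit S0: S0--a-->S0 (seen), S0--b-->S2 (new), S0--c-->S1 (new)
  visit S2: S2--a-->S0 (seen), S2--b-->S1 (seen), S2--c-->S0 (seen)
  visit S1: S1--a-->S1 (seen), S1--b-->S0 (seen), S1--c-->S1 (seen)

Answer: S0, S1, S2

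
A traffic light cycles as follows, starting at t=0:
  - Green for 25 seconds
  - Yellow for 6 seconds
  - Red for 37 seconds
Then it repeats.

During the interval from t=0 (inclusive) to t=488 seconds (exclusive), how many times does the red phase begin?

Answer: 7

Derivation:
Cycle = 25+6+37 = 68s
red phase starts at t = k*68 + 31 for k=0,1,2,...
Need k*68+31 < 488 → k < 6.721
k ∈ {0, ..., 6} → 7 starts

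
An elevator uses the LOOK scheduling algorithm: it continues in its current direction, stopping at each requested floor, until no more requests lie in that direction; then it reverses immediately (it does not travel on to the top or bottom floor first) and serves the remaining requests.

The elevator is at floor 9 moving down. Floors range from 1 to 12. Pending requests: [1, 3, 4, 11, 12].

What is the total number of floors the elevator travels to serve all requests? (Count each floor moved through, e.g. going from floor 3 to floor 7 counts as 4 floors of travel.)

Answer: 19

Derivation:
Start at floor 9 moving down, LOOK stop order: [4, 3, 1, 11, 12]
  9 → 4: |4-9| = 5, total = 5
  4 → 3: |3-4| = 1, total = 6
  3 → 1: |1-3| = 2, total = 8
  1 → 11: |11-1| = 10, total = 18
  11 → 12: |12-11| = 1, total = 19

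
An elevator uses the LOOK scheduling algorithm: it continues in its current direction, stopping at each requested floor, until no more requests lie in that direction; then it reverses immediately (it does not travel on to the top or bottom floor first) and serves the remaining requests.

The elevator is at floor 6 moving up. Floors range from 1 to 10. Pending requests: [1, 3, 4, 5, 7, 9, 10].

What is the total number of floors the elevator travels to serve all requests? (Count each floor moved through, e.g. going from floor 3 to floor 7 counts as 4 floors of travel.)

Answer: 13

Derivation:
Start at floor 6 moving up, LOOK stop order: [7, 9, 10, 5, 4, 3, 1]
  6 → 7: |7-6| = 1, total = 1
  7 → 9: |9-7| = 2, total = 3
  9 → 10: |10-9| = 1, total = 4
  10 → 5: |5-10| = 5, total = 9
  5 → 4: |4-5| = 1, total = 10
  4 → 3: |3-4| = 1, total = 11
  3 → 1: |1-3| = 2, total = 13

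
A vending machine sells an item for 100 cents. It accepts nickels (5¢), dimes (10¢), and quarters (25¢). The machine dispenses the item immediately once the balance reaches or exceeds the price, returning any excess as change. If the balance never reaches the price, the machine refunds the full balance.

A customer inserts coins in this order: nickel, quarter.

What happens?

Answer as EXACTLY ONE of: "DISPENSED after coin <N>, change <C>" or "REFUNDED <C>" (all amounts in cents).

Answer: REFUNDED 30

Derivation:
Price: 100¢
Coin 1 (nickel, 5¢): balance = 5¢
Coin 2 (quarter, 25¢): balance = 30¢
All coins inserted, balance 30¢ < price 100¢ → REFUND 30¢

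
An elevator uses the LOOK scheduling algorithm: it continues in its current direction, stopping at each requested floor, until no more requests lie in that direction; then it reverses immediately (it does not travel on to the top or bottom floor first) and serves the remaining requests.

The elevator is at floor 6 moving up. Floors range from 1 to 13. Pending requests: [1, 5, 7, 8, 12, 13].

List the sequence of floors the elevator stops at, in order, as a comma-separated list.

Answer: 7, 8, 12, 13, 5, 1

Derivation:
Current: 6, moving UP
Serve above first (ascending): [7, 8, 12, 13]
Then reverse, serve below (descending): [5, 1]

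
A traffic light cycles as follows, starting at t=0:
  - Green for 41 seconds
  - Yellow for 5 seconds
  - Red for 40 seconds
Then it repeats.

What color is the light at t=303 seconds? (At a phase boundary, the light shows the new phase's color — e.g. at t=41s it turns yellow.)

Answer: yellow

Derivation:
Cycle length = 41 + 5 + 40 = 86s
t = 303, phase_t = 303 mod 86 = 45
41 <= 45 < 46 (yellow end) → YELLOW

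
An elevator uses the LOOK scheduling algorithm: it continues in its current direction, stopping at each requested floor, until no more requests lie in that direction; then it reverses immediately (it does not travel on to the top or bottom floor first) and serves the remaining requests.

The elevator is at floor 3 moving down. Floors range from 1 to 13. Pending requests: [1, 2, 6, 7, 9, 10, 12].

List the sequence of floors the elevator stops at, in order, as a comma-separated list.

Current: 3, moving DOWN
Serve below first (descending): [2, 1]
Then reverse, serve above (ascending): [6, 7, 9, 10, 12]

Answer: 2, 1, 6, 7, 9, 10, 12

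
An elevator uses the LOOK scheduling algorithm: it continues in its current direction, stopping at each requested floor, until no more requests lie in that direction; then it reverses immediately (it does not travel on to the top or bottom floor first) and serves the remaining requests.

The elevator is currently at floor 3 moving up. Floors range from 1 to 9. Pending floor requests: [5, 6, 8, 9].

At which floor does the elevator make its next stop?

Current floor: 3, direction: up
Requests above: [5, 6, 8, 9]
Requests below: []
Moving up and requests lie above → nearest above is min([5, 6, 8, 9]) = 5

Answer: 5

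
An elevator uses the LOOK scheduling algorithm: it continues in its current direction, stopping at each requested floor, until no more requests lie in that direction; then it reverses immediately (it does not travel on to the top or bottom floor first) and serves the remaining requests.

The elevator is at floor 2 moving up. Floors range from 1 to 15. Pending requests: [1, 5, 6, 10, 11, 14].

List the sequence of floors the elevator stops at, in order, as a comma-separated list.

Answer: 5, 6, 10, 11, 14, 1

Derivation:
Current: 2, moving UP
Serve above first (ascending): [5, 6, 10, 11, 14]
Then reverse, serve below (descending): [1]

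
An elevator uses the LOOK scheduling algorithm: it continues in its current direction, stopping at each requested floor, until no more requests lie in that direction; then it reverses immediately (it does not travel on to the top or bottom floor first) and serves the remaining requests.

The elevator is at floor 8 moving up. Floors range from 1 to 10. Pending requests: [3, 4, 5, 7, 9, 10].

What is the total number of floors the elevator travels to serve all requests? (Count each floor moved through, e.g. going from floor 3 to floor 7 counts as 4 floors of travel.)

Start at floor 8 moving up, LOOK stop order: [9, 10, 7, 5, 4, 3]
  8 → 9: |9-8| = 1, total = 1
  9 → 10: |10-9| = 1, total = 2
  10 → 7: |7-10| = 3, total = 5
  7 → 5: |5-7| = 2, total = 7
  5 → 4: |4-5| = 1, total = 8
  4 → 3: |3-4| = 1, total = 9

Answer: 9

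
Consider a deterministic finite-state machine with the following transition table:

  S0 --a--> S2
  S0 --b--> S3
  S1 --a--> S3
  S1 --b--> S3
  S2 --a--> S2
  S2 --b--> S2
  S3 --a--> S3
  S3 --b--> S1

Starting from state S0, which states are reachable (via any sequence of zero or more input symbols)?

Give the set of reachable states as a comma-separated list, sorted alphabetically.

Answer: S0, S1, S2, S3

Derivation:
BFS from S0:
  visit S0: S0--a-->S2 (new), S0--b-->S3 (new)
  visit S2: S2--a-->S2 (seen), S2--b-->S2 (seen)
  visit S3: S3--a-->S3 (seen), S3--b-->S1 (new)
  visit S1: S1--a-->S3 (seen), S1--b-->S3 (seen)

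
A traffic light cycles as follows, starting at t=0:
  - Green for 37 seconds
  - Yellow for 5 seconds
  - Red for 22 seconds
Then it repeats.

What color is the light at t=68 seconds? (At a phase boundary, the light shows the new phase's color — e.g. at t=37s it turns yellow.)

Cycle length = 37 + 5 + 22 = 64s
t = 68, phase_t = 68 mod 64 = 4
4 < 37 (green end) → GREEN

Answer: green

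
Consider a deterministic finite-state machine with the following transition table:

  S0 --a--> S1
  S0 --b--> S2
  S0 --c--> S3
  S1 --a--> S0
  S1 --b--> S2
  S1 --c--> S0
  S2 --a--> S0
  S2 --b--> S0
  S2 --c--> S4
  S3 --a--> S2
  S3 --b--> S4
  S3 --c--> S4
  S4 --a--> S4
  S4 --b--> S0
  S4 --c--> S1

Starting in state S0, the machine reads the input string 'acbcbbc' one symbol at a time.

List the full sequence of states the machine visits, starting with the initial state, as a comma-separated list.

Answer: S0, S1, S0, S2, S4, S0, S2, S4

Derivation:
Start: S0
  read 'a': S0 --a--> S1
  read 'c': S1 --c--> S0
  read 'b': S0 --b--> S2
  read 'c': S2 --c--> S4
  read 'b': S4 --b--> S0
  read 'b': S0 --b--> S2
  read 'c': S2 --c--> S4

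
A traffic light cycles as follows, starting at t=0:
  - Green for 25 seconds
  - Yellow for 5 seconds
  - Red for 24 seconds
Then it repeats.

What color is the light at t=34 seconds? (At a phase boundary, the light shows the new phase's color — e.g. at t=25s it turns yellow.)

Cycle length = 25 + 5 + 24 = 54s
t = 34, phase_t = 34 mod 54 = 34
34 >= 30 → RED

Answer: red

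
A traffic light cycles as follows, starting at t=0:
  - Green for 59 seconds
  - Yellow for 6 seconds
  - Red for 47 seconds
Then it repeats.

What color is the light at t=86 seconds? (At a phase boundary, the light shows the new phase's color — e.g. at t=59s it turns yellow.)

Answer: red

Derivation:
Cycle length = 59 + 6 + 47 = 112s
t = 86, phase_t = 86 mod 112 = 86
86 >= 65 → RED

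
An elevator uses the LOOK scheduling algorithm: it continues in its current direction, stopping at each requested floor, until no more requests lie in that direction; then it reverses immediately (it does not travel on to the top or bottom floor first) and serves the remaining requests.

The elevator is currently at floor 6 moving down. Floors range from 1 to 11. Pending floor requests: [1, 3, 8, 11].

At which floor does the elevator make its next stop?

Current floor: 6, direction: down
Requests above: [8, 11]
Requests below: [1, 3]
Moving down and requests lie below → nearest below is max([1, 3]) = 3

Answer: 3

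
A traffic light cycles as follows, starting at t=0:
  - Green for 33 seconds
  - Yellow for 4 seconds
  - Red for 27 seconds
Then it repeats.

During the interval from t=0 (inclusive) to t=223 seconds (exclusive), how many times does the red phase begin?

Answer: 3

Derivation:
Cycle = 33+4+27 = 64s
red phase starts at t = k*64 + 37 for k=0,1,2,...
Need k*64+37 < 223 → k < 2.906
k ∈ {0, ..., 2} → 3 starts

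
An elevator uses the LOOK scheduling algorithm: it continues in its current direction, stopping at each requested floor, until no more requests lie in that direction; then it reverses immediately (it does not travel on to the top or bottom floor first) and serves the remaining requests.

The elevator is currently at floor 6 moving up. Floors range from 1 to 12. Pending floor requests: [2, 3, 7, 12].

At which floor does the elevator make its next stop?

Current floor: 6, direction: up
Requests above: [7, 12]
Requests below: [2, 3]
Moving up and requests lie above → nearest above is min([7, 12]) = 7

Answer: 7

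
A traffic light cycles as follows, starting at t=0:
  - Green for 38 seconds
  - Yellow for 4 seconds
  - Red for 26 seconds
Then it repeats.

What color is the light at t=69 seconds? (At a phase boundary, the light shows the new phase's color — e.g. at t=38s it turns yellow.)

Answer: green

Derivation:
Cycle length = 38 + 4 + 26 = 68s
t = 69, phase_t = 69 mod 68 = 1
1 < 38 (green end) → GREEN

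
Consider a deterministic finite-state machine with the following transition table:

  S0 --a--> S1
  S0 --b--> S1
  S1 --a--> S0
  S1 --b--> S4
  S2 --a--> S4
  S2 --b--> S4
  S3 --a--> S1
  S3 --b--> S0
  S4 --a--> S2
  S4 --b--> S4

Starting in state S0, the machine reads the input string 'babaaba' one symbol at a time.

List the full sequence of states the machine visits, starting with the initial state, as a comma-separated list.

Answer: S0, S1, S0, S1, S0, S1, S4, S2

Derivation:
Start: S0
  read 'b': S0 --b--> S1
  read 'a': S1 --a--> S0
  read 'b': S0 --b--> S1
  read 'a': S1 --a--> S0
  read 'a': S0 --a--> S1
  read 'b': S1 --b--> S4
  read 'a': S4 --a--> S2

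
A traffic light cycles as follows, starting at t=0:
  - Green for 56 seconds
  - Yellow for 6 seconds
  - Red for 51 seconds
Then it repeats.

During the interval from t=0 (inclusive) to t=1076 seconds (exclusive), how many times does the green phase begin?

Answer: 10

Derivation:
Cycle = 56+6+51 = 113s
green phase starts at t = k*113 + 0 for k=0,1,2,...
Need k*113+0 < 1076 → k < 9.522
k ∈ {0, ..., 9} → 10 starts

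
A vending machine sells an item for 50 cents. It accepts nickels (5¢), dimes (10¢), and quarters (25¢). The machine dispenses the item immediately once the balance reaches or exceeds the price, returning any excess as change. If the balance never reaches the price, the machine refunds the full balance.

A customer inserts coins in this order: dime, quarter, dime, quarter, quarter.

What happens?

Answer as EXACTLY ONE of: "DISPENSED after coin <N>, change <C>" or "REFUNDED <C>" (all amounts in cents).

Price: 50¢
Coin 1 (dime, 10¢): balance = 10¢
Coin 2 (quarter, 25¢): balance = 35¢
Coin 3 (dime, 10¢): balance = 45¢
Coin 4 (quarter, 25¢): balance = 70¢
  → balance >= price → DISPENSE, change = 70 - 50 = 20¢

Answer: DISPENSED after coin 4, change 20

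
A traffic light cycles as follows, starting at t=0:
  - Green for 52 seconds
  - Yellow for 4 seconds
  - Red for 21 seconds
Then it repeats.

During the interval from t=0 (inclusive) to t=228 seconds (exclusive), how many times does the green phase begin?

Cycle = 52+4+21 = 77s
green phase starts at t = k*77 + 0 for k=0,1,2,...
Need k*77+0 < 228 → k < 2.961
k ∈ {0, ..., 2} → 3 starts

Answer: 3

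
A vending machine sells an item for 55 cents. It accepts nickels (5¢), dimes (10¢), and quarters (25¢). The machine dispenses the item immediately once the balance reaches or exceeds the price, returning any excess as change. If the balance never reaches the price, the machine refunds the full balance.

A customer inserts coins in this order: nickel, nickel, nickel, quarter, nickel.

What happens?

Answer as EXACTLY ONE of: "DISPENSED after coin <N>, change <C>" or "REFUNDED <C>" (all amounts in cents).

Answer: REFUNDED 45

Derivation:
Price: 55¢
Coin 1 (nickel, 5¢): balance = 5¢
Coin 2 (nickel, 5¢): balance = 10¢
Coin 3 (nickel, 5¢): balance = 15¢
Coin 4 (quarter, 25¢): balance = 40¢
Coin 5 (nickel, 5¢): balance = 45¢
All coins inserted, balance 45¢ < price 55¢ → REFUND 45¢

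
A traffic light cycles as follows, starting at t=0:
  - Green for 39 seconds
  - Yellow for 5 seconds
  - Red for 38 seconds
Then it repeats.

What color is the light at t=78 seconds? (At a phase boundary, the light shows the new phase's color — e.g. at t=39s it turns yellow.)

Answer: red

Derivation:
Cycle length = 39 + 5 + 38 = 82s
t = 78, phase_t = 78 mod 82 = 78
78 >= 44 → RED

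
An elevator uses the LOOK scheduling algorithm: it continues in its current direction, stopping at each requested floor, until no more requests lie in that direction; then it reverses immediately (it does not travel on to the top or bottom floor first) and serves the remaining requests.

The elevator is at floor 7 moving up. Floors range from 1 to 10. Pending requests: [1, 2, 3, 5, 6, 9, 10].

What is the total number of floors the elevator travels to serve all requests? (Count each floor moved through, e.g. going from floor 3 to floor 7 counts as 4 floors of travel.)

Answer: 12

Derivation:
Start at floor 7 moving up, LOOK stop order: [9, 10, 6, 5, 3, 2, 1]
  7 → 9: |9-7| = 2, total = 2
  9 → 10: |10-9| = 1, total = 3
  10 → 6: |6-10| = 4, total = 7
  6 → 5: |5-6| = 1, total = 8
  5 → 3: |3-5| = 2, total = 10
  3 → 2: |2-3| = 1, total = 11
  2 → 1: |1-2| = 1, total = 12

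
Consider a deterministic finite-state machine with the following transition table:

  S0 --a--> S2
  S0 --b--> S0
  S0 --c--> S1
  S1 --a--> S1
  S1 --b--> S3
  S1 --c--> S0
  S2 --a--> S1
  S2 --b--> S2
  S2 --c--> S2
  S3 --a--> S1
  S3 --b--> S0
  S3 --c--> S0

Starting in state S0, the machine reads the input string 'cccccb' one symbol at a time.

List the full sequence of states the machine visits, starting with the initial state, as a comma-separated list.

Answer: S0, S1, S0, S1, S0, S1, S3

Derivation:
Start: S0
  read 'c': S0 --c--> S1
  read 'c': S1 --c--> S0
  read 'c': S0 --c--> S1
  read 'c': S1 --c--> S0
  read 'c': S0 --c--> S1
  read 'b': S1 --b--> S3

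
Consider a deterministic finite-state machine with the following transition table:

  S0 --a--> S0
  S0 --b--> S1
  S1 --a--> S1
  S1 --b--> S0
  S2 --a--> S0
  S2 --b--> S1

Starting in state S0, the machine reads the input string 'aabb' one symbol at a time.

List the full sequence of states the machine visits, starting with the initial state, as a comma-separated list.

Answer: S0, S0, S0, S1, S0

Derivation:
Start: S0
  read 'a': S0 --a--> S0
  read 'a': S0 --a--> S0
  read 'b': S0 --b--> S1
  read 'b': S1 --b--> S0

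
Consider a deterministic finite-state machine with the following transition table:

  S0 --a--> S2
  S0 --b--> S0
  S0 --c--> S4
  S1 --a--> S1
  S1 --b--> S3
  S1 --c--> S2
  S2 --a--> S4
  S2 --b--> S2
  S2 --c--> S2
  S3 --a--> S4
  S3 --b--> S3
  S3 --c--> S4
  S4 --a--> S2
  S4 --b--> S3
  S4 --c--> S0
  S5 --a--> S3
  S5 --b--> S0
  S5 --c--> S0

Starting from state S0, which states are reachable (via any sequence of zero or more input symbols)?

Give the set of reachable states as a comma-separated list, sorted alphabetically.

BFS from S0:
  visit S0: S0--a-->S2 (new), S0--b-->S0 (seen), S0--c-->S4 (new)
  visit S2: S2--a-->S4 (seen), S2--b-->S2 (seen), S2--c-->S2 (seen)
  visit S4: S4--a-->S2 (seen), S4--b-->S3 (new), S4--c-->S0 (seen)
  visit S3: S3--a-->S4 (seen), S3--b-->S3 (seen), S3--c-->S4 (seen)

Answer: S0, S2, S3, S4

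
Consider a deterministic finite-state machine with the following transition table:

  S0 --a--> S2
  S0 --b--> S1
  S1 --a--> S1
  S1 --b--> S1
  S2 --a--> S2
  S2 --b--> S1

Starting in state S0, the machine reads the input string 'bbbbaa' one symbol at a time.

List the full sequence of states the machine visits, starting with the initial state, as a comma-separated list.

Start: S0
  read 'b': S0 --b--> S1
  read 'b': S1 --b--> S1
  read 'b': S1 --b--> S1
  read 'b': S1 --b--> S1
  read 'a': S1 --a--> S1
  read 'a': S1 --a--> S1

Answer: S0, S1, S1, S1, S1, S1, S1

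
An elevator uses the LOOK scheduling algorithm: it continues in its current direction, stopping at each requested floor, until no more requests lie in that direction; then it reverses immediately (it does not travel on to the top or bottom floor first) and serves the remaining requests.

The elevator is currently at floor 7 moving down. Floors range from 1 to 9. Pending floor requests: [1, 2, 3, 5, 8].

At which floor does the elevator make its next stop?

Current floor: 7, direction: down
Requests above: [8]
Requests below: [1, 2, 3, 5]
Moving down and requests lie below → nearest below is max([1, 2, 3, 5]) = 5

Answer: 5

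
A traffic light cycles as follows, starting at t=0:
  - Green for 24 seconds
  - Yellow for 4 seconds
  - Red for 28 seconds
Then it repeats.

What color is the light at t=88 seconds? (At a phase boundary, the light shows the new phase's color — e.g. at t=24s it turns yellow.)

Cycle length = 24 + 4 + 28 = 56s
t = 88, phase_t = 88 mod 56 = 32
32 >= 28 → RED

Answer: red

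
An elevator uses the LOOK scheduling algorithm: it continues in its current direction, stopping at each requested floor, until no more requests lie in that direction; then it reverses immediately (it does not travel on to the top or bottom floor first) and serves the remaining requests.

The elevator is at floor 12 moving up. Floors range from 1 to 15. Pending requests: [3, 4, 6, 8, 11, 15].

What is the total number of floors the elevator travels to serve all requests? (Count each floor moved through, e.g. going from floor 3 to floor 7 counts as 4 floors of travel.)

Answer: 15

Derivation:
Start at floor 12 moving up, LOOK stop order: [15, 11, 8, 6, 4, 3]
  12 → 15: |15-12| = 3, total = 3
  15 → 11: |11-15| = 4, total = 7
  11 → 8: |8-11| = 3, total = 10
  8 → 6: |6-8| = 2, total = 12
  6 → 4: |4-6| = 2, total = 14
  4 → 3: |3-4| = 1, total = 15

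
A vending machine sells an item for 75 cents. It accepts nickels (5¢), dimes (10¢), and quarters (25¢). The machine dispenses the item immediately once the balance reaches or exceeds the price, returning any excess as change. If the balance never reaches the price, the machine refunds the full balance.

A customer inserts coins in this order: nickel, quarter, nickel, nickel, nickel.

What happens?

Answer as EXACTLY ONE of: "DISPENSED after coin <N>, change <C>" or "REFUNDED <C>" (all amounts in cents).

Answer: REFUNDED 45

Derivation:
Price: 75¢
Coin 1 (nickel, 5¢): balance = 5¢
Coin 2 (quarter, 25¢): balance = 30¢
Coin 3 (nickel, 5¢): balance = 35¢
Coin 4 (nickel, 5¢): balance = 40¢
Coin 5 (nickel, 5¢): balance = 45¢
All coins inserted, balance 45¢ < price 75¢ → REFUND 45¢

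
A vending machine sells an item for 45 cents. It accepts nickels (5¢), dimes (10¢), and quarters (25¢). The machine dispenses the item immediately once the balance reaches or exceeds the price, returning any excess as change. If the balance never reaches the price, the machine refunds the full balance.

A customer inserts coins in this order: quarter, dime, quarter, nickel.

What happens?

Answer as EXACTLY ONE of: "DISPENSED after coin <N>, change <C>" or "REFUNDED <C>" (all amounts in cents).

Answer: DISPENSED after coin 3, change 15

Derivation:
Price: 45¢
Coin 1 (quarter, 25¢): balance = 25¢
Coin 2 (dime, 10¢): balance = 35¢
Coin 3 (quarter, 25¢): balance = 60¢
  → balance >= price → DISPENSE, change = 60 - 45 = 15¢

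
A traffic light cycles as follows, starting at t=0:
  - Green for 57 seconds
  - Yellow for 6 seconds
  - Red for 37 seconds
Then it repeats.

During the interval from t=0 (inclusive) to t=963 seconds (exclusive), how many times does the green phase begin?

Answer: 10

Derivation:
Cycle = 57+6+37 = 100s
green phase starts at t = k*100 + 0 for k=0,1,2,...
Need k*100+0 < 963 → k < 9.630
k ∈ {0, ..., 9} → 10 starts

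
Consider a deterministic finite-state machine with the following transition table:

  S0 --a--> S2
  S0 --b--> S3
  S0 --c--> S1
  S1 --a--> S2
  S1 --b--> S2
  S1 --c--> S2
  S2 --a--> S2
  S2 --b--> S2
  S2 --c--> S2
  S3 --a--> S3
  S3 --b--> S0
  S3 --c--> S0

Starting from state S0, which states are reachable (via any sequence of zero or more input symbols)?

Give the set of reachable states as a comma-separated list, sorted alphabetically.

Answer: S0, S1, S2, S3

Derivation:
BFS from S0:
  visit S0: S0--a-->S2 (new), S0--b-->S3 (new), S0--c-->S1 (new)
  visit S2: S2--a-->S2 (seen), S2--b-->S2 (seen), S2--c-->S2 (seen)
  visit S3: S3--a-->S3 (seen), S3--b-->S0 (seen), S3--c-->S0 (seen)
  visit S1: S1--a-->S2 (seen), S1--b-->S2 (seen), S1--c-->S2 (seen)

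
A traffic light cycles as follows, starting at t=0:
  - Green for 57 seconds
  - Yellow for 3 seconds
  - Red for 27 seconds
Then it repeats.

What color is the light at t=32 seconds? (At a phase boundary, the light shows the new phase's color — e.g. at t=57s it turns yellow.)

Cycle length = 57 + 3 + 27 = 87s
t = 32, phase_t = 32 mod 87 = 32
32 < 57 (green end) → GREEN

Answer: green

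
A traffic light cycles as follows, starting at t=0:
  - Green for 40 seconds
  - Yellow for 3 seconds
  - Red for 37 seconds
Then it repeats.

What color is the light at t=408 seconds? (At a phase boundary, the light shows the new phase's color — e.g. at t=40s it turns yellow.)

Answer: green

Derivation:
Cycle length = 40 + 3 + 37 = 80s
t = 408, phase_t = 408 mod 80 = 8
8 < 40 (green end) → GREEN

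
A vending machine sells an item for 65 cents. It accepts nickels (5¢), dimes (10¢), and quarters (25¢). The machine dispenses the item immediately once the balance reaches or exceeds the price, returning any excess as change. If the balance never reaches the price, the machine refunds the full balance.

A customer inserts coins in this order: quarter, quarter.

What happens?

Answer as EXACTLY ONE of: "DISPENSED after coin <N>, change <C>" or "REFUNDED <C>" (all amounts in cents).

Price: 65¢
Coin 1 (quarter, 25¢): balance = 25¢
Coin 2 (quarter, 25¢): balance = 50¢
All coins inserted, balance 50¢ < price 65¢ → REFUND 50¢

Answer: REFUNDED 50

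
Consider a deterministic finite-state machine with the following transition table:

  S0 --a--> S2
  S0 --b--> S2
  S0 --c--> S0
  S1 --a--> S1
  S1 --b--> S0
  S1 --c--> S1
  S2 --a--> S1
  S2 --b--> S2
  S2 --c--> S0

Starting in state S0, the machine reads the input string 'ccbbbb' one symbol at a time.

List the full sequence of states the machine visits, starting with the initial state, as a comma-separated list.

Start: S0
  read 'c': S0 --c--> S0
  read 'c': S0 --c--> S0
  read 'b': S0 --b--> S2
  read 'b': S2 --b--> S2
  read 'b': S2 --b--> S2
  read 'b': S2 --b--> S2

Answer: S0, S0, S0, S2, S2, S2, S2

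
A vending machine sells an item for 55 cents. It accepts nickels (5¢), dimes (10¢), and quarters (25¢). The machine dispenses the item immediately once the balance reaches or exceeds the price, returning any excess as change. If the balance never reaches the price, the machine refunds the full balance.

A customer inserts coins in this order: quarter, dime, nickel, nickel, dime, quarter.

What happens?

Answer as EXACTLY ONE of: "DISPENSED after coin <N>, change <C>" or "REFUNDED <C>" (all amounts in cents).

Price: 55¢
Coin 1 (quarter, 25¢): balance = 25¢
Coin 2 (dime, 10¢): balance = 35¢
Coin 3 (nickel, 5¢): balance = 40¢
Coin 4 (nickel, 5¢): balance = 45¢
Coin 5 (dime, 10¢): balance = 55¢
  → balance >= price → DISPENSE, change = 55 - 55 = 0¢

Answer: DISPENSED after coin 5, change 0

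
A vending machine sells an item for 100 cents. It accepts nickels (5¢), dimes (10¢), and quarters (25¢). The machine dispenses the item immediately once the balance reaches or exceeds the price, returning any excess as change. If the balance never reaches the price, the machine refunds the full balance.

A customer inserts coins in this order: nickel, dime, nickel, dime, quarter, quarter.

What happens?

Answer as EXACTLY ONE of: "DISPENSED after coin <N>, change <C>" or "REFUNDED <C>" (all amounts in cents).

Price: 100¢
Coin 1 (nickel, 5¢): balance = 5¢
Coin 2 (dime, 10¢): balance = 15¢
Coin 3 (nickel, 5¢): balance = 20¢
Coin 4 (dime, 10¢): balance = 30¢
Coin 5 (quarter, 25¢): balance = 55¢
Coin 6 (quarter, 25¢): balance = 80¢
All coins inserted, balance 80¢ < price 100¢ → REFUND 80¢

Answer: REFUNDED 80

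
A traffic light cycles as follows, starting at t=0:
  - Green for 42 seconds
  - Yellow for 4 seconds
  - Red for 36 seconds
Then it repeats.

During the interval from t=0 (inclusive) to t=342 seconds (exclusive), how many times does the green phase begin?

Cycle = 42+4+36 = 82s
green phase starts at t = k*82 + 0 for k=0,1,2,...
Need k*82+0 < 342 → k < 4.171
k ∈ {0, ..., 4} → 5 starts

Answer: 5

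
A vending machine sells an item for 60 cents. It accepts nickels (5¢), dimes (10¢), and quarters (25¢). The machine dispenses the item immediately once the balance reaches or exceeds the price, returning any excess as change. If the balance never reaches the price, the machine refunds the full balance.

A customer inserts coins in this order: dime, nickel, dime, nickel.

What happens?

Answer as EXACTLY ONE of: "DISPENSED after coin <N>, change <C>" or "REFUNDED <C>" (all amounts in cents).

Price: 60¢
Coin 1 (dime, 10¢): balance = 10¢
Coin 2 (nickel, 5¢): balance = 15¢
Coin 3 (dime, 10¢): balance = 25¢
Coin 4 (nickel, 5¢): balance = 30¢
All coins inserted, balance 30¢ < price 60¢ → REFUND 30¢

Answer: REFUNDED 30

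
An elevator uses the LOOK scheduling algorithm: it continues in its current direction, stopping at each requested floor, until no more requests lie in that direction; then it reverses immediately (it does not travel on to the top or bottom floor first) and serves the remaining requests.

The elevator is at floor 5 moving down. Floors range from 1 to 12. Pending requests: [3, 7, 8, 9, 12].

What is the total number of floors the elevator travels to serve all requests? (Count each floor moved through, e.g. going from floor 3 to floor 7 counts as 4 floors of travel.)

Answer: 11

Derivation:
Start at floor 5 moving down, LOOK stop order: [3, 7, 8, 9, 12]
  5 → 3: |3-5| = 2, total = 2
  3 → 7: |7-3| = 4, total = 6
  7 → 8: |8-7| = 1, total = 7
  8 → 9: |9-8| = 1, total = 8
  9 → 12: |12-9| = 3, total = 11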